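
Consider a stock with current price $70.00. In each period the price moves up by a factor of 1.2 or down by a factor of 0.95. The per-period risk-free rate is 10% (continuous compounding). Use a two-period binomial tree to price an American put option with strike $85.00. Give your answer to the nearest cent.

$15.00

Risk-neutral probability p = (e^0.1 − 0.95)/(1.2 − 0.95) = 0.1552/0.2500 = 0.6207
Terminal stock prices: S_uu = 100.8, S_ud = 79.8, S_dd = 63.17
Terminal payoffs (K − S): max(-15.8, 0) = 0, max(5.2, 0) = 5.2, max(21.83, 0) = 21.83
Node u (S = 84): continuation = e^(−0.1)·[0.6207·0.0000 + 0.3793·5.2000] = 1.7847; exercise value = 1.0000 ≤ continuation, so V_u = 1.7847
Node d (S = 66.5): continuation = e^(−0.1)·[0.6207·5.2000 + 0.3793·21.8250] = 10.4112; exercise value = 18.5000 > continuation, so V_d = 18.5000 (exercise)
Node 0 (S = 70): continuation = e^(−0.1)·[0.6207·1.7847 + 0.3793·18.5000] = 7.3519; exercise value = 15.0000 > continuation, so V_0 = 15.0000 (exercise)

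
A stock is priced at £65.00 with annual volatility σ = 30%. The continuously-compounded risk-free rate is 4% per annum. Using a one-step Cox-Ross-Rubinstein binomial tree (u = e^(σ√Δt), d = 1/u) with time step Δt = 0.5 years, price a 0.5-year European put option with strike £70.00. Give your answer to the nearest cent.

CRR parameters: u = e^(σ√Δt) = e^(0.3·√0.5) = 1.2363, d = 1/u = 0.8089
Per-period rate: rΔt = 0.04·0.5 = 0.02, so R = e^0.02 = 1.0202
Risk-neutral probability p = (e^0.02 − 0.8089)/(1.2363 − 0.8089) = 0.2113/0.4275 = 0.4944
Terminal stock prices: S_u = 80.36, S_d = 52.58
Terminal payoffs (K − S): max(-10.36, 0) = 0, max(17.42, 0) = 17.42
Node 0 (S = 65): V_0 = e^(−0.02)·[0.4944·0.0000 + 0.5056·17.4242] = 8.6348

£8.63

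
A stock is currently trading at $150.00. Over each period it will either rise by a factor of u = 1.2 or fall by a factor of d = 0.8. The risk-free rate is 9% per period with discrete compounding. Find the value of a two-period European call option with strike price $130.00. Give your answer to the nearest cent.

$42.75

Risk-neutral probability p = (1 + 0.09 − 0.8)/(1.2 − 0.8) = 0.2900/0.4000 = 0.7250
Terminal stock prices: S_uu = 216, S_ud = 144, S_dd = 96
Terminal payoffs (S − K): max(86, 0) = 86, max(14, 0) = 14, max(-34, 0) = 0
Node u (S = 180): V_u = 1/1.09·[0.7250·86.0000 + 0.2750·14.0000] = 60.7339
Node d (S = 120): V_d = 1/1.09·[0.7250·14.0000 + 0.2750·0.0000] = 9.3119
Node 0 (S = 150): V_0 = 1/1.09·[0.7250·60.7339 + 0.2750·9.3119] = 42.7458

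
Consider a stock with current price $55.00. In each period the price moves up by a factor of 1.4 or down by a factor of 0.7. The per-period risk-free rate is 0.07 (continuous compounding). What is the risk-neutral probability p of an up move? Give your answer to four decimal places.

Risk-neutral probability p = (e^0.07 − 0.7)/(1.4 − 0.7) = 0.3725/0.7000 = 0.5322

p = 0.5322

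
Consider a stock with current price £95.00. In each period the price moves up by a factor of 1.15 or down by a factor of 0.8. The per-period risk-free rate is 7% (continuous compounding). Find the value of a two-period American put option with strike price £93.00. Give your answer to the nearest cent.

£4.35

Risk-neutral probability p = (e^0.07 − 0.8)/(1.15 − 0.8) = 0.2725/0.3500 = 0.7786
Terminal stock prices: S_uu = 125.6, S_ud = 87.4, S_dd = 60.8
Terminal payoffs (K − S): max(-32.64, 0) = 0, max(5.6, 0) = 5.6, max(32.2, 0) = 32.2
Node u (S = 109.2): continuation = e^(−0.07)·[0.7786·0.0000 + 0.2214·5.6000] = 1.1560; exercise value = 0.0000 ≤ continuation, so V_u = 1.1560
Node d (S = 76): continuation = e^(−0.07)·[0.7786·5.6000 + 0.2214·32.2000] = 10.7126; exercise value = 17.0000 > continuation, so V_d = 17.0000 (exercise)
Node 0 (S = 95): continuation = e^(−0.07)·[0.7786·1.1560 + 0.2214·17.0000] = 4.3487; exercise value = 0.0000 ≤ continuation, so V_0 = 4.3487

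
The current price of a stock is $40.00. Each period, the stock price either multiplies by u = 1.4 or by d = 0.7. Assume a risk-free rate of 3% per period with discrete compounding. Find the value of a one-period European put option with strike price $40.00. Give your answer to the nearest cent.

$6.16

Risk-neutral probability p = (1 + 0.03 − 0.7)/(1.4 − 0.7) = 0.3300/0.7000 = 0.4714
Terminal stock prices: S_u = 56, S_d = 28
Terminal payoffs (K − S): max(-16, 0) = 0, max(12, 0) = 12
Node 0 (S = 40): V_0 = 1/1.03·[0.4714·0.0000 + 0.5286·12.0000] = 6.1581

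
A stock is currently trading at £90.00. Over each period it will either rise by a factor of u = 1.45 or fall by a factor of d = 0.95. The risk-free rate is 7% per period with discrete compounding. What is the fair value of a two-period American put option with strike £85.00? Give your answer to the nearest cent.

Risk-neutral probability p = (1 + 0.07 − 0.95)/(1.45 − 0.95) = 0.1200/0.5000 = 0.2400
Terminal stock prices: S_uu = 189.2, S_ud = 124, S_dd = 81.22
Terminal payoffs (K − S): max(-104.2, 0) = 0, max(-38.97, 0) = 0, max(3.775, 0) = 3.775
Node u (S = 130.5): continuation = 1/1.07·[0.2400·0.0000 + 0.7600·0.0000] = 0.0000; exercise value = 0.0000 ≤ continuation, so V_u = 0.0000
Node d (S = 85.5): continuation = 1/1.07·[0.2400·0.0000 + 0.7600·3.7750] = 2.6813; exercise value = 0.0000 ≤ continuation, so V_d = 2.6813
Node 0 (S = 90): continuation = 1/1.07·[0.2400·0.0000 + 0.7600·2.6813] = 1.9045; exercise value = 0.0000 ≤ continuation, so V_0 = 1.9045

£1.90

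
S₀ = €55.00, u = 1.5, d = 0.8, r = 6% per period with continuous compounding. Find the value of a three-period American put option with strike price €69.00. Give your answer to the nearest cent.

Risk-neutral probability p = (e^0.06 − 0.8)/(1.5 − 0.8) = 0.2618/0.7000 = 0.3741
Terminal stock prices: S_uuu = 185.6, S_uud = 99, S_udd = 52.8, S_ddd = 28.16
Terminal payoffs (K − S): max(-116.6, 0) = 0, max(-30, 0) = 0, max(16.2, 0) = 16.2, max(40.84, 0) = 40.84
Node uu (S = 123.8): continuation = e^(−0.06)·[0.3741·0.0000 + 0.6259·0.0000] = 0.0000; exercise value = 0.0000 ≤ continuation, so V_uu = 0.0000
Node ud (S = 66): continuation = e^(−0.06)·[0.3741·0.0000 + 0.6259·16.2000] = 9.5498; exercise value = 3.0000 ≤ continuation, so V_ud = 9.5498
Node dd (S = 35.2): continuation = e^(−0.06)·[0.3741·16.2000 + 0.6259·40.8400] = 29.7818; exercise value = 33.8000 > continuation, so V_dd = 33.8000 (exercise)
Node u (S = 82.5): continuation = e^(−0.06)·[0.3741·0.0000 + 0.6259·9.5498] = 5.6296; exercise value = 0.0000 ≤ continuation, so V_u = 5.6296
Node d (S = 44): continuation = e^(−0.06)·[0.3741·9.5498 + 0.6259·33.8000] = 23.2891; exercise value = 25.0000 > continuation, so V_d = 25.0000 (exercise)
Node 0 (S = 55): continuation = e^(−0.06)·[0.3741·5.6296 + 0.6259·25.0000] = 16.7205; exercise value = 14.0000 ≤ continuation, so V_0 = 16.7205

€16.72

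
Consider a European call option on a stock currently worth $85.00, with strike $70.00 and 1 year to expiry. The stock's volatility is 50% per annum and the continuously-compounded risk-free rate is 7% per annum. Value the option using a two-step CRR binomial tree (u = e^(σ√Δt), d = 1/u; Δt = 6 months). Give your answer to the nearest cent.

$27.32

CRR parameters: u = e^(σ√Δt) = e^(0.5·√0.5) = 1.4241, d = 1/u = 0.7022
Per-period rate: rΔt = 0.07·0.5 = 0.035, so R = e^0.035 = 1.0356
Risk-neutral probability p = (e^0.035 − 0.7022)/(1.4241 − 0.7022) = 0.3334/0.7219 = 0.4619
Terminal stock prices: S_uu = 172.4, S_ud = 85, S_dd = 41.91
Terminal payoffs (S − K): max(102.4, 0) = 102.4, max(15, 0) = 15, max(-28.09, 0) = 0
Node u (S = 121.1): V_u = e^(−0.035)·[0.4619·102.3898 + 0.5381·15.0000] = 53.4577
Node d (S = 59.69): V_d = e^(−0.035)·[0.4619·15.0000 + 0.5381·0.0000] = 6.6896
Node 0 (S = 85): V_0 = e^(−0.035)·[0.4619·53.4577 + 0.5381·6.6896] = 27.3169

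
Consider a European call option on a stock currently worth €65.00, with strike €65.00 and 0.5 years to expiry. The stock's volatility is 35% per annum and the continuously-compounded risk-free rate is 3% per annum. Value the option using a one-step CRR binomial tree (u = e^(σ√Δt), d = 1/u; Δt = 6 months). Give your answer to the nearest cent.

CRR parameters: u = e^(σ√Δt) = e^(0.35·√0.5) = 1.2808, d = 1/u = 0.7808
Per-period rate: rΔt = 0.03·0.5 = 0.015, so R = e^0.015 = 1.0151
Risk-neutral probability p = (e^0.015 − 0.7808)/(1.2808 − 0.7808) = 0.2344/0.5000 = 0.4687
Terminal stock prices: S_u = 83.25, S_d = 50.75
Terminal payoffs (S − K): max(18.25, 0) = 18.25, max(-14.25, 0) = 0
Node 0 (S = 65): V_0 = e^(−0.015)·[0.4687·18.2522 + 0.5313·0.0000] = 8.4268

€8.43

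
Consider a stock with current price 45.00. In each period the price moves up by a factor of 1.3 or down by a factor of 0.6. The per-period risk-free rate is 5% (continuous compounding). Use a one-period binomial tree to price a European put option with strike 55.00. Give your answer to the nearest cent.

Risk-neutral probability p = (e^0.05 − 0.6)/(1.3 − 0.6) = 0.4513/0.7000 = 0.6447
Terminal stock prices: S_u = 58.5, S_d = 27
Terminal payoffs (K − S): max(-3.5, 0) = 0, max(28, 0) = 28
Node 0 (S = 45): V_0 = e^(−0.05)·[0.6447·0.0000 + 0.3553·28.0000] = 9.4639

9.46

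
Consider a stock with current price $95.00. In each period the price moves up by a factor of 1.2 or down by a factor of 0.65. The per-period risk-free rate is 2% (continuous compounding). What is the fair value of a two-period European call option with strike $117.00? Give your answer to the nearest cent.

Risk-neutral probability p = (e^0.02 − 0.65)/(1.2 − 0.65) = 0.3702/0.5500 = 0.6731
Terminal stock prices: S_uu = 136.8, S_ud = 74.1, S_dd = 40.14
Terminal payoffs (S − K): max(19.8, 0) = 19.8, max(-42.9, 0) = 0, max(-76.86, 0) = 0
Node u (S = 114): V_u = e^(−0.02)·[0.6731·19.8000 + 0.3269·0.0000] = 13.0634
Node d (S = 61.75): V_d = e^(−0.02)·[0.6731·0.0000 + 0.3269·0.0000] = 0.0000
Node 0 (S = 95): V_0 = e^(−0.02)·[0.6731·13.0634 + 0.3269·0.0000] = 8.6187

$8.62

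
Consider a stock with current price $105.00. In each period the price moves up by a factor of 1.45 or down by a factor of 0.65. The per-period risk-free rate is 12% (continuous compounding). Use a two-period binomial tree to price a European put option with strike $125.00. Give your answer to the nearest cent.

Risk-neutral probability p = (e^0.12 − 0.65)/(1.45 − 0.65) = 0.4775/0.8000 = 0.5969
Terminal stock prices: S_uu = 220.8, S_ud = 98.96, S_dd = 44.36
Terminal payoffs (K − S): max(-95.76, 0) = 0, max(26.04, 0) = 26.04, max(80.64, 0) = 80.64
Node u (S = 152.2): V_u = e^(−0.12)·[0.5969·0.0000 + 0.4031·26.0375] = 9.3095
Node d (S = 68.25): V_d = e^(−0.12)·[0.5969·26.0375 + 0.4031·80.6375] = 42.6151
Node 0 (S = 105): V_0 = e^(−0.12)·[0.5969·9.3095 + 0.4031·42.6151] = 20.1650

$20.16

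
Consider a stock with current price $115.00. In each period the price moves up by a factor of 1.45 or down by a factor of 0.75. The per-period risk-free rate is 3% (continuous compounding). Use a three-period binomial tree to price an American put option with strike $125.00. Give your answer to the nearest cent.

Risk-neutral probability p = (e^0.03 − 0.75)/(1.45 − 0.75) = 0.2805/0.7000 = 0.4006
Terminal stock prices: S_uuu = 350.6, S_uud = 181.3, S_udd = 93.8, S_ddd = 48.52
Terminal payoffs (K − S): max(-225.6, 0) = 0, max(-56.34, 0) = 0, max(31.2, 0) = 31.2, max(76.48, 0) = 76.48
Node uu (S = 241.8): continuation = e^(−0.03)·[0.4006·0.0000 + 0.5994·0.0000] = 0.0000; exercise value = 0.0000 ≤ continuation, so V_uu = 0.0000
Node ud (S = 125.1): continuation = e^(−0.03)·[0.4006·0.0000 + 0.5994·31.2031] = 18.1489; exercise value = 0.0000 ≤ continuation, so V_ud = 18.1489
Node dd (S = 64.69): continuation = e^(−0.03)·[0.4006·31.2031 + 0.5994·76.4844] = 56.6182; exercise value = 60.3125 > continuation, so V_dd = 60.3125 (exercise)
Node u (S = 166.8): continuation = e^(−0.03)·[0.4006·0.0000 + 0.5994·18.1489] = 10.5561; exercise value = 0.0000 ≤ continuation, so V_u = 10.5561
Node d (S = 86.25): continuation = e^(−0.03)·[0.4006·18.1489 + 0.5994·60.3125] = 42.1364; exercise value = 38.7500 ≤ continuation, so V_d = 42.1364
Node 0 (S = 115): continuation = e^(−0.03)·[0.4006·10.5561 + 0.5994·42.1364] = 28.6124; exercise value = 10.0000 ≤ continuation, so V_0 = 28.6124

$28.61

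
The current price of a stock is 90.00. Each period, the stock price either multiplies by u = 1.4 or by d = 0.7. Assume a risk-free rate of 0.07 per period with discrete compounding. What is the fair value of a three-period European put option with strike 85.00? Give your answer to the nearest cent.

11.32

Risk-neutral probability p = (1 + 0.07 − 0.7)/(1.4 − 0.7) = 0.3700/0.7000 = 0.5286
Terminal stock prices: S_uuu = 247, S_uud = 123.5, S_udd = 61.74, S_ddd = 30.87
Terminal payoffs (K − S): max(-162, 0) = 0, max(-38.48, 0) = 0, max(23.26, 0) = 23.26, max(54.13, 0) = 54.13
Node uu (S = 176.4): V_uu = 1/1.07·[0.5286·0.0000 + 0.4714·0.0000] = 0.0000
Node ud (S = 88.2): V_ud = 1/1.07·[0.5286·0.0000 + 0.4714·23.2600] = 10.2481
Node dd (S = 44.1): V_dd = 1/1.07·[0.5286·23.2600 + 0.4714·54.1300] = 35.3393
Node u (S = 126): V_u = 1/1.07·[0.5286·0.0000 + 0.4714·10.2481] = 4.5152
Node d (S = 63): V_d = 1/1.07·[0.5286·10.2481 + 0.4714·35.3393] = 20.6325
Node 0 (S = 90): V_0 = 1/1.07·[0.5286·4.5152 + 0.4714·20.6325] = 11.3209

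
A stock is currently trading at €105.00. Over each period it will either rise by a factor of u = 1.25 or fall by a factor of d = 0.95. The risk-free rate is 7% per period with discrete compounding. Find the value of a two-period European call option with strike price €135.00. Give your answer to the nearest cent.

Risk-neutral probability p = (1 + 0.07 − 0.95)/(1.25 − 0.95) = 0.1200/0.3000 = 0.4000
Terminal stock prices: S_uu = 164.1, S_ud = 124.7, S_dd = 94.76
Terminal payoffs (S − K): max(29.06, 0) = 29.06, max(-10.31, 0) = 0, max(-40.24, 0) = 0
Node u (S = 131.2): V_u = 1/1.07·[0.4000·29.0625 + 0.6000·0.0000] = 10.8645
Node d (S = 99.75): V_d = 1/1.07·[0.4000·0.0000 + 0.6000·0.0000] = 0.0000
Node 0 (S = 105): V_0 = 1/1.07·[0.4000·10.8645 + 0.6000·0.0000] = 4.0615

€4.06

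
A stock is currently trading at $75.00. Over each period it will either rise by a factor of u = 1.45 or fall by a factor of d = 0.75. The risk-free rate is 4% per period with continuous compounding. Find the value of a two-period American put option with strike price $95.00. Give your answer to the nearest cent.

$24.78

Risk-neutral probability p = (e^0.04 − 0.75)/(1.45 − 0.75) = 0.2908/0.7000 = 0.4154
Terminal stock prices: S_uu = 157.7, S_ud = 81.56, S_dd = 42.19
Terminal payoffs (K − S): max(-62.69, 0) = 0, max(13.44, 0) = 13.44, max(52.81, 0) = 52.81
Node u (S = 108.8): continuation = e^(−0.04)·[0.4154·0.0000 + 0.5846·13.4375] = 7.5470; exercise value = 0.0000 ≤ continuation, so V_u = 7.5470
Node d (S = 56.25): continuation = e^(−0.04)·[0.4154·13.4375 + 0.5846·52.8125] = 35.0250; exercise value = 38.7500 > continuation, so V_d = 38.7500 (exercise)
Node 0 (S = 75): continuation = e^(−0.04)·[0.4154·7.5470 + 0.5846·38.7500] = 24.7758; exercise value = 20.0000 ≤ continuation, so V_0 = 24.7758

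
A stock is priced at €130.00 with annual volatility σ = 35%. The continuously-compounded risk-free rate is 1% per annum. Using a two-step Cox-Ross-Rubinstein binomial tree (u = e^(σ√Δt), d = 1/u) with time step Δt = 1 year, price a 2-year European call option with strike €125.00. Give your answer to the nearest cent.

€26.90

CRR parameters: u = e^(σ√Δt) = e^(0.35·√1) = 1.4191, d = 1/u = 0.7047
Per-period rate: rΔt = 0.01·1 = 0.01, so R = e^0.01 = 1.0101
Risk-neutral probability p = (e^0.01 − 0.7047)/(1.4191 − 0.7047) = 0.3054/0.7144 = 0.4275
Terminal stock prices: S_uu = 261.8, S_ud = 130, S_dd = 64.56
Terminal payoffs (S − K): max(136.8, 0) = 136.8, max(5, 0) = 5, max(-60.44, 0) = 0
Node u (S = 184.5): V_u = e^(−0.01)·[0.4275·136.7879 + 0.5725·5.0000] = 60.7226
Node d (S = 91.61): V_d = e^(−0.01)·[0.4275·5.0000 + 0.5725·0.0000] = 2.1160
Node 0 (S = 130): V_0 = e^(−0.01)·[0.4275·60.7226 + 0.5725·2.1160] = 26.8971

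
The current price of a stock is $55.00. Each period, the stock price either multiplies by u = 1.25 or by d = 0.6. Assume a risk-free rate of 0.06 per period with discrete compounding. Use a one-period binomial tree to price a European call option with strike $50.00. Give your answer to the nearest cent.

$12.52

Risk-neutral probability p = (1 + 0.06 − 0.6)/(1.25 − 0.6) = 0.4600/0.6500 = 0.7077
Terminal stock prices: S_u = 68.75, S_d = 33
Terminal payoffs (S − K): max(18.75, 0) = 18.75, max(-17, 0) = 0
Node 0 (S = 55): V_0 = 1/1.06·[0.7077·18.7500 + 0.2923·0.0000] = 12.5181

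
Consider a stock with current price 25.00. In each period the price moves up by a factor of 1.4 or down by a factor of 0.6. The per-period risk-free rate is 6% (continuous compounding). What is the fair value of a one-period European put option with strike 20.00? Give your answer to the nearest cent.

Risk-neutral probability p = (e^0.06 − 0.6)/(1.4 − 0.6) = 0.4618/0.8000 = 0.5773
Terminal stock prices: S_u = 35, S_d = 15
Terminal payoffs (K − S): max(-15, 0) = 0, max(5, 0) = 5
Node 0 (S = 25): V_0 = e^(−0.06)·[0.5773·0.0000 + 0.4227·5.0000] = 1.9904

1.99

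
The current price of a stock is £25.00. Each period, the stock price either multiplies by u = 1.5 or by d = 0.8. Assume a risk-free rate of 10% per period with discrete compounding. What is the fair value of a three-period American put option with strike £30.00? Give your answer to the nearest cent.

Risk-neutral probability p = (1 + 0.1 − 0.8)/(1.5 − 0.8) = 0.3000/0.7000 = 0.4286
Terminal stock prices: S_uuu = 84.38, S_uud = 45, S_udd = 24, S_ddd = 12.8
Terminal payoffs (K − S): max(-54.38, 0) = 0, max(-15, 0) = 0, max(6, 0) = 6, max(17.2, 0) = 17.2
Node uu (S = 56.25): continuation = 1/1.1·[0.4286·0.0000 + 0.5714·0.0000] = 0.0000; exercise value = 0.0000 ≤ continuation, so V_uu = 0.0000
Node ud (S = 30): continuation = 1/1.1·[0.4286·0.0000 + 0.5714·6.0000] = 3.1169; exercise value = 0.0000 ≤ continuation, so V_ud = 3.1169
Node dd (S = 16): continuation = 1/1.1·[0.4286·6.0000 + 0.5714·17.2000] = 11.2727; exercise value = 14.0000 > continuation, so V_dd = 14.0000 (exercise)
Node u (S = 37.5): continuation = 1/1.1·[0.4286·0.0000 + 0.5714·3.1169] = 1.6192; exercise value = 0.0000 ≤ continuation, so V_u = 1.6192
Node d (S = 20): continuation = 1/1.1·[0.4286·3.1169 + 0.5714·14.0000] = 8.4871; exercise value = 10.0000 > continuation, so V_d = 10.0000 (exercise)
Node 0 (S = 25): continuation = 1/1.1·[0.4286·1.6192 + 0.5714·10.0000] = 5.8256; exercise value = 5.0000 ≤ continuation, so V_0 = 5.8256

£5.83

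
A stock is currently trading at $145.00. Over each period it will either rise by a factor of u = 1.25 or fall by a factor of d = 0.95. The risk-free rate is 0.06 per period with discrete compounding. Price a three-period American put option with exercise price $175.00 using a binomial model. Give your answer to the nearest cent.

Risk-neutral probability p = (1 + 0.06 − 0.95)/(1.25 − 0.95) = 0.1100/0.3000 = 0.3667
Terminal stock prices: S_uuu = 283.2, S_uud = 215.2, S_udd = 163.6, S_ddd = 124.3
Terminal payoffs (K − S): max(-108.2, 0) = 0, max(-40.23, 0) = 0, max(11.42, 0) = 11.42, max(50.68, 0) = 50.68
Node uu (S = 226.6): continuation = 1/1.06·[0.3667·0.0000 + 0.6333·0.0000] = 0.0000; exercise value = 0.0000 ≤ continuation, so V_uu = 0.0000
Node ud (S = 172.2): continuation = 1/1.06·[0.3667·0.0000 + 0.6333·11.4219] = 6.8244; exercise value = 2.8125 ≤ continuation, so V_ud = 6.8244
Node dd (S = 130.9): continuation = 1/1.06·[0.3667·11.4219 + 0.6333·50.6806] = 34.2318; exercise value = 44.1375 > continuation, so V_dd = 44.1375 (exercise)
Node u (S = 181.2): continuation = 1/1.06·[0.3667·0.0000 + 0.6333·6.8244] = 4.0775; exercise value = 0.0000 ≤ continuation, so V_u = 4.0775
Node d (S = 137.8): continuation = 1/1.06·[0.3667·6.8244 + 0.6333·44.1375] = 28.7321; exercise value = 37.2500 > continuation, so V_d = 37.2500 (exercise)
Node 0 (S = 145): continuation = 1/1.06·[0.3667·4.0775 + 0.6333·37.2500] = 23.6667; exercise value = 30.0000 > continuation, so V_0 = 30.0000 (exercise)

$30.00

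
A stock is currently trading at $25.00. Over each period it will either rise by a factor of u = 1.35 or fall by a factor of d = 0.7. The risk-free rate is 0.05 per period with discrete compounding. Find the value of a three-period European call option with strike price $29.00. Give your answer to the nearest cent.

$5.39

Risk-neutral probability p = (1 + 0.05 − 0.7)/(1.35 − 0.7) = 0.3500/0.6500 = 0.5385
Terminal stock prices: S_uuu = 61.51, S_uud = 31.89, S_udd = 16.54, S_ddd = 8.575
Terminal payoffs (S − K): max(32.51, 0) = 32.51, max(2.894, 0) = 2.894, max(-12.46, 0) = 0, max(-20.43, 0) = 0
Node uu (S = 45.56): V_uu = 1/1.05·[0.5385·32.5094 + 0.4615·2.8938] = 17.9435
Node ud (S = 23.62): V_ud = 1/1.05·[0.5385·2.8938 + 0.4615·0.0000] = 1.4840
Node dd (S = 12.25): V_dd = 1/1.05·[0.5385·0.0000 + 0.4615·0.0000] = 0.0000
Node u (S = 33.75): V_u = 1/1.05·[0.5385·17.9435 + 0.4615·1.4840] = 9.8541
Node d (S = 17.5): V_d = 1/1.05·[0.5385·1.4840 + 0.4615·0.0000] = 0.7610
Node 0 (S = 25): V_0 = 1/1.05·[0.5385·9.8541 + 0.4615·0.7610] = 5.3879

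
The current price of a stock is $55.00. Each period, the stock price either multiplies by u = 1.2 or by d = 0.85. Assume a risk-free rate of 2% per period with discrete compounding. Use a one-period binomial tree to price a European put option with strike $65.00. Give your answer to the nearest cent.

Risk-neutral probability p = (1 + 0.02 − 0.85)/(1.2 − 0.85) = 0.1700/0.3500 = 0.4857
Terminal stock prices: S_u = 66, S_d = 46.75
Terminal payoffs (K − S): max(-1, 0) = 0, max(18.25, 0) = 18.25
Node 0 (S = 55): V_0 = 1/1.02·[0.4857·0.0000 + 0.5143·18.2500] = 9.2017

$9.20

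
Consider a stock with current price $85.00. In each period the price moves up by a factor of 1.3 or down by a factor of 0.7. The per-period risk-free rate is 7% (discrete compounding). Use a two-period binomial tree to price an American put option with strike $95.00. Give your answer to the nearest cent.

$16.36

Risk-neutral probability p = (1 + 0.07 − 0.7)/(1.3 − 0.7) = 0.3700/0.6000 = 0.6167
Terminal stock prices: S_uu = 143.7, S_ud = 77.35, S_dd = 41.65
Terminal payoffs (K − S): max(-48.65, 0) = 0, max(17.65, 0) = 17.65, max(53.35, 0) = 53.35
Node u (S = 110.5): continuation = 1/1.07·[0.6167·0.0000 + 0.3833·17.6500] = 6.3232; exercise value = 0.0000 ≤ continuation, so V_u = 6.3232
Node d (S = 59.5): continuation = 1/1.07·[0.6167·17.6500 + 0.3833·53.3500] = 29.2850; exercise value = 35.5000 > continuation, so V_d = 35.5000 (exercise)
Node 0 (S = 85): continuation = 1/1.07·[0.6167·6.3232 + 0.3833·35.5000] = 16.3623; exercise value = 10.0000 ≤ continuation, so V_0 = 16.3623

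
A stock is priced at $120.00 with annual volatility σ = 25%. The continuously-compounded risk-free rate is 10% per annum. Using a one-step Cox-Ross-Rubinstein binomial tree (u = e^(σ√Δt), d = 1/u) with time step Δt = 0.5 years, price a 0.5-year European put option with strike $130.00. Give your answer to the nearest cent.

CRR parameters: u = e^(σ√Δt) = e^(0.25·√0.5) = 1.1934, d = 1/u = 0.8380
Per-period rate: rΔt = 0.1·0.5 = 0.05, so R = e^0.05 = 1.0513
Risk-neutral probability p = (e^0.05 − 0.8380)/(1.1934 − 0.8380) = 0.2133/0.3554 = 0.6002
Terminal stock prices: S_u = 143.2, S_d = 100.6
Terminal payoffs (K − S): max(-13.2, 0) = 0, max(29.44, 0) = 29.44
Node 0 (S = 120): V_0 = e^(−0.05)·[0.6002·0.0000 + 0.3998·29.4440] = 11.1980

$11.20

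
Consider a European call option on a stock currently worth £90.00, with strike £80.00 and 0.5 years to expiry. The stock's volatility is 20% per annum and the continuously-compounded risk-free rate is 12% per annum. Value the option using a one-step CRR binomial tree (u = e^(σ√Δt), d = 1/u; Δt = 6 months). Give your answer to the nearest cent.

£15.22

CRR parameters: u = e^(σ√Δt) = e^(0.2·√0.5) = 1.1519, d = 1/u = 0.8681
Per-period rate: rΔt = 0.12·0.5 = 0.06, so R = e^0.06 = 1.0618
Risk-neutral probability p = (e^0.06 − 0.8681)/(1.1519 − 0.8681) = 0.1937/0.2838 = 0.6826
Terminal stock prices: S_u = 103.7, S_d = 78.13
Terminal payoffs (S − K): max(23.67, 0) = 23.67, max(-1.869, 0) = 0
Node 0 (S = 90): V_0 = e^(−0.06)·[0.6826·23.6719 + 0.3174·0.0000] = 15.2175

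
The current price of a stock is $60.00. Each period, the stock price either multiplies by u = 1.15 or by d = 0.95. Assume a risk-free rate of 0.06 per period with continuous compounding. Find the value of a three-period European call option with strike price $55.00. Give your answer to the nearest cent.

Risk-neutral probability p = (e^0.06 − 0.95)/(1.15 − 0.95) = 0.1118/0.2000 = 0.5592
Terminal stock prices: S_uuu = 91.25, S_uud = 75.38, S_udd = 62.27, S_ddd = 51.44
Terminal payoffs (S − K): max(36.25, 0) = 36.25, max(20.38, 0) = 20.38, max(7.273, 0) = 7.273, max(-3.558, 0) = 0
Node uu (S = 79.35): V_uu = e^(−0.06)·[0.5592·36.2525 + 0.4408·20.3825] = 27.5530
Node ud (S = 65.55): V_ud = e^(−0.06)·[0.5592·20.3825 + 0.4408·7.2725] = 13.7530
Node dd (S = 54.15): V_dd = e^(−0.06)·[0.5592·7.2725 + 0.4408·0.0000] = 3.8298
Node u (S = 69): V_u = e^(−0.06)·[0.5592·27.5530 + 0.4408·13.7530] = 20.2194
Node d (S = 57): V_d = e^(−0.06)·[0.5592·13.7530 + 0.4408·3.8298] = 8.8325
Node 0 (S = 60): V_0 = e^(−0.06)·[0.5592·20.2194 + 0.4408·8.8325] = 14.3147

$14.31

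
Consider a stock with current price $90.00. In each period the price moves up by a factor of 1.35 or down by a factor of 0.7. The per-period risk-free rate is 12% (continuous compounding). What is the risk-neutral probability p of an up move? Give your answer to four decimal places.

Risk-neutral probability p = (e^0.12 − 0.7)/(1.35 − 0.7) = 0.4275/0.6500 = 0.6577

p = 0.6577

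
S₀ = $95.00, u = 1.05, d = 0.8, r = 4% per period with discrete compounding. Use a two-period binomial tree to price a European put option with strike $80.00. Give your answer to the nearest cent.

Risk-neutral probability p = (1 + 0.04 − 0.8)/(1.05 − 0.8) = 0.2400/0.2500 = 0.9600
Terminal stock prices: S_uu = 104.7, S_ud = 79.8, S_dd = 60.8
Terminal payoffs (K − S): max(-24.74, 0) = 0, max(0.2, 0) = 0.2, max(19.2, 0) = 19.2
Node u (S = 99.75): V_u = 1/1.04·[0.9600·0.0000 + 0.0400·0.2000] = 0.0077
Node d (S = 76): V_d = 1/1.04·[0.9600·0.2000 + 0.0400·19.2000] = 0.9231
Node 0 (S = 95): V_0 = 1/1.04·[0.9600·0.0077 + 0.0400·0.9231] = 0.0426

$0.04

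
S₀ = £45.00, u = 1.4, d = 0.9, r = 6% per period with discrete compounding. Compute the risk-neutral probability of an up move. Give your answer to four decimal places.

p = 0.3200

Risk-neutral probability p = (1 + 0.06 − 0.9)/(1.4 − 0.9) = 0.1600/0.5000 = 0.3200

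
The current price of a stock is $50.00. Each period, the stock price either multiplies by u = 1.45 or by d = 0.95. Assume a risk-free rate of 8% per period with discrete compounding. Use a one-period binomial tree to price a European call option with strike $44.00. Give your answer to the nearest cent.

$9.26

Risk-neutral probability p = (1 + 0.08 − 0.95)/(1.45 − 0.95) = 0.1300/0.5000 = 0.2600
Terminal stock prices: S_u = 72.5, S_d = 47.5
Terminal payoffs (S − K): max(28.5, 0) = 28.5, max(3.5, 0) = 3.5
Node 0 (S = 50): V_0 = 1/1.08·[0.2600·28.5000 + 0.7400·3.5000] = 9.2593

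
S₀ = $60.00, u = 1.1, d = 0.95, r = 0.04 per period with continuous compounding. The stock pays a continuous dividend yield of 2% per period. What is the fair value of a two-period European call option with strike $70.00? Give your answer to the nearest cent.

Per-period risk-free factor R = e^0.04 = 1.0408; dividend-adjusted growth = e^(0.04−0.02) = 1.0202.
Risk-neutral probability p = (1.0202 − 0.95)/(1.1 − 0.95) = 0.0702/0.1500 = 0.4680
Terminal stock prices: S_uu = 72.6, S_ud = 62.7, S_dd = 54.15
Terminal payoffs (S − K): max(2.6, 0) = 2.6, max(-7.3, 0) = 0, max(-15.85, 0) = 0
Node u (S = 66): V_u = e^(−0.04)·[0.4680·2.6000 + 0.5320·0.0000] = 1.1691
Node d (S = 57): V_d = e^(−0.04)·[0.4680·0.0000 + 0.5320·0.0000] = 0.0000
Node 0 (S = 60): V_0 = e^(−0.04)·[0.4680·1.1691 + 0.5320·0.0000] = 0.5257

$0.53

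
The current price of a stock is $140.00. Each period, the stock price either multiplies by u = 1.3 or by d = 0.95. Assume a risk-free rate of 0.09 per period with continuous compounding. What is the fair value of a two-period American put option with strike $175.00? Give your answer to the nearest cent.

$35.00

Risk-neutral probability p = (e^0.09 − 0.95)/(1.3 − 0.95) = 0.1442/0.3500 = 0.4119
Terminal stock prices: S_uu = 236.6, S_ud = 172.9, S_dd = 126.3
Terminal payoffs (K − S): max(-61.6, 0) = 0, max(2.1, 0) = 2.1, max(48.65, 0) = 48.65
Node u (S = 182): continuation = e^(−0.09)·[0.4119·0.0000 + 0.5881·2.1000] = 1.1287; exercise value = 0.0000 ≤ continuation, so V_u = 1.1287
Node d (S = 133): continuation = e^(−0.09)·[0.4119·2.1000 + 0.5881·48.6500] = 26.9380; exercise value = 42.0000 > continuation, so V_d = 42.0000 (exercise)
Node 0 (S = 140): continuation = e^(−0.09)·[0.4119·1.1287 + 0.5881·42.0000] = 22.9982; exercise value = 35.0000 > continuation, so V_0 = 35.0000 (exercise)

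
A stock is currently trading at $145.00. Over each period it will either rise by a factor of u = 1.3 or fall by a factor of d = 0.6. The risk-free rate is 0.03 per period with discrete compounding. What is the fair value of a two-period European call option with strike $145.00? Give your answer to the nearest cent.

Risk-neutral probability p = (1 + 0.03 − 0.6)/(1.3 − 0.6) = 0.4300/0.7000 = 0.6143
Terminal stock prices: S_uu = 245.1, S_ud = 113.1, S_dd = 52.2
Terminal payoffs (S − K): max(100.1, 0) = 100.1, max(-31.9, 0) = 0, max(-92.8, 0) = 0
Node u (S = 188.5): V_u = 1/1.03·[0.6143·100.0500 + 0.3857·0.0000] = 59.6692
Node d (S = 87): V_d = 1/1.03·[0.6143·0.0000 + 0.3857·0.0000] = 0.0000
Node 0 (S = 145): V_0 = 1/1.03·[0.6143·59.6692 + 0.3857·0.0000] = 35.5864

$35.59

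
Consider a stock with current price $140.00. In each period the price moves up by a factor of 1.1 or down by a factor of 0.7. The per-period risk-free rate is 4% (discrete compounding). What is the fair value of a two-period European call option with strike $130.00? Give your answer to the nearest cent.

Risk-neutral probability p = (1 + 0.04 − 0.7)/(1.1 − 0.7) = 0.3400/0.4000 = 0.8500
Terminal stock prices: S_uu = 169.4, S_ud = 107.8, S_dd = 68.6
Terminal payoffs (S − K): max(39.4, 0) = 39.4, max(-22.2, 0) = 0, max(-61.4, 0) = 0
Node u (S = 154): V_u = 1/1.04·[0.8500·39.4000 + 0.1500·0.0000] = 32.2019
Node d (S = 98): V_d = 1/1.04·[0.8500·0.0000 + 0.1500·0.0000] = 0.0000
Node 0 (S = 140): V_0 = 1/1.04·[0.8500·32.2019 + 0.1500·0.0000] = 26.3189

$26.32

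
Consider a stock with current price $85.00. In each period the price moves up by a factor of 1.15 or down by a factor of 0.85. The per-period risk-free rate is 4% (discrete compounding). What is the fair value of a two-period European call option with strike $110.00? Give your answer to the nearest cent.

Risk-neutral probability p = (1 + 0.04 − 0.85)/(1.15 − 0.85) = 0.1900/0.3000 = 0.6333
Terminal stock prices: S_uu = 112.4, S_ud = 83.09, S_dd = 61.41
Terminal payoffs (S − K): max(2.412, 0) = 2.412, max(-26.91, 0) = 0, max(-48.59, 0) = 0
Node u (S = 97.75): V_u = 1/1.04·[0.6333·2.4125 + 0.3667·0.0000] = 1.4692
Node d (S = 72.25): V_d = 1/1.04·[0.6333·0.0000 + 0.3667·0.0000] = 0.0000
Node 0 (S = 85): V_0 = 1/1.04·[0.6333·1.4692 + 0.3667·0.0000] = 0.8947

$0.89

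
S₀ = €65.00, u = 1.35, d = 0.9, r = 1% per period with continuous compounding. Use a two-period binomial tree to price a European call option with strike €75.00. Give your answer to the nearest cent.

€3.99

Risk-neutral probability p = (e^0.01 − 0.9)/(1.35 − 0.9) = 0.1101/0.4500 = 0.2446
Terminal stock prices: S_uu = 118.5, S_ud = 78.98, S_dd = 52.65
Terminal payoffs (S − K): max(43.46, 0) = 43.46, max(3.975, 0) = 3.975, max(-22.35, 0) = 0
Node u (S = 87.75): V_u = e^(−0.01)·[0.2446·43.4625 + 0.7554·3.9750] = 13.4963
Node d (S = 58.5): V_d = e^(−0.01)·[0.2446·3.9750 + 0.7554·0.0000] = 0.9624
Node 0 (S = 65): V_0 = e^(−0.01)·[0.2446·13.4963 + 0.7554·0.9624] = 3.9876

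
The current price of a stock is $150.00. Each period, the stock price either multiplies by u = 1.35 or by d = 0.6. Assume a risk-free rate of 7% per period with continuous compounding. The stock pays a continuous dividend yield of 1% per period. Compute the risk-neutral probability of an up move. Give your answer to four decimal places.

p = 0.6158

Per-period risk-free factor R = e^0.07 = 1.0725; dividend-adjusted growth = e^(0.07−0.01) = 1.0618.
Risk-neutral probability p = (1.0618 − 0.6)/(1.35 − 0.6) = 0.4618/0.7500 = 0.6158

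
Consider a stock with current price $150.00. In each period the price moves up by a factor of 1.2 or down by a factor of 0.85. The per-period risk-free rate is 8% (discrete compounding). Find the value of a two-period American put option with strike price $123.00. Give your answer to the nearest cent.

$1.47

Risk-neutral probability p = (1 + 0.08 − 0.85)/(1.2 − 0.85) = 0.2300/0.3500 = 0.6571
Terminal stock prices: S_uu = 216, S_ud = 153, S_dd = 108.4
Terminal payoffs (K − S): max(-93, 0) = 0, max(-30, 0) = 0, max(14.63, 0) = 14.63
Node u (S = 180): continuation = 1/1.08·[0.6571·0.0000 + 0.3429·0.0000] = 0.0000; exercise value = 0.0000 ≤ continuation, so V_u = 0.0000
Node d (S = 127.5): continuation = 1/1.08·[0.6571·0.0000 + 0.3429·14.6250] = 4.6429; exercise value = 0.0000 ≤ continuation, so V_d = 4.6429
Node 0 (S = 150): continuation = 1/1.08·[0.6571·0.0000 + 0.3429·4.6429] = 1.4739; exercise value = 0.0000 ≤ continuation, so V_0 = 1.4739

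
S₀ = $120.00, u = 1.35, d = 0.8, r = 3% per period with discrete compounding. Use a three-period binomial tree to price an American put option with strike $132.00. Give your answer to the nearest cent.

Risk-neutral probability p = (1 + 0.03 − 0.8)/(1.35 − 0.8) = 0.2300/0.5500 = 0.4182
Terminal stock prices: S_uuu = 295.2, S_uud = 175, S_udd = 103.7, S_ddd = 61.44
Terminal payoffs (K − S): max(-163.2, 0) = 0, max(-42.96, 0) = 0, max(28.32, 0) = 28.32, max(70.56, 0) = 70.56
Node uu (S = 218.7): continuation = 1/1.03·[0.4182·0.0000 + 0.5818·0.0000] = 0.0000; exercise value = 0.0000 ≤ continuation, so V_uu = 0.0000
Node ud (S = 129.6): continuation = 1/1.03·[0.4182·0.0000 + 0.5818·28.3200] = 15.9972; exercise value = 2.4000 ≤ continuation, so V_ud = 15.9972
Node dd (S = 76.8): continuation = 1/1.03·[0.4182·28.3200 + 0.5818·70.5600] = 51.3553; exercise value = 55.2000 > continuation, so V_dd = 55.2000 (exercise)
Node u (S = 162): continuation = 1/1.03·[0.4182·0.0000 + 0.5818·15.9972] = 9.0364; exercise value = 0.0000 ≤ continuation, so V_u = 9.0364
Node d (S = 96): continuation = 1/1.03·[0.4182·15.9972 + 0.5818·55.2000] = 37.6758; exercise value = 36.0000 ≤ continuation, so V_d = 37.6758
Node 0 (S = 120): continuation = 1/1.03·[0.4182·9.0364 + 0.5818·37.6758] = 24.9508; exercise value = 12.0000 ≤ continuation, so V_0 = 24.9508

$24.95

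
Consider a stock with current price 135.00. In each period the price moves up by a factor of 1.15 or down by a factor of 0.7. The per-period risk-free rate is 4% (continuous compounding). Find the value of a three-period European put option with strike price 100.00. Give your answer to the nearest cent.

Risk-neutral probability p = (e^0.04 − 0.7)/(1.15 − 0.7) = 0.3408/0.4500 = 0.7574
Terminal stock prices: S_uuu = 205.3, S_uud = 125, S_udd = 76.07, S_ddd = 46.3
Terminal payoffs (K − S): max(-105.3, 0) = 0, max(-24.98, 0) = 0, max(23.93, 0) = 23.93, max(53.7, 0) = 53.7
Node uu (S = 178.5): V_uu = e^(−0.04)·[0.7574·0.0000 + 0.2426·0.0000] = 0.0000
Node ud (S = 108.7): V_ud = e^(−0.04)·[0.7574·0.0000 + 0.2426·23.9275] = 5.5782
Node dd (S = 66.15): V_dd = e^(−0.04)·[0.7574·23.9275 + 0.2426·53.6950] = 29.9289
Node u (S = 155.2): V_u = e^(−0.04)·[0.7574·0.0000 + 0.2426·5.5782] = 1.3004
Node d (S = 94.5): V_d = e^(−0.04)·[0.7574·5.5782 + 0.2426·29.9289] = 11.0363
Node 0 (S = 135): V_0 = e^(−0.04)·[0.7574·1.3004 + 0.2426·11.0363] = 3.5192

3.52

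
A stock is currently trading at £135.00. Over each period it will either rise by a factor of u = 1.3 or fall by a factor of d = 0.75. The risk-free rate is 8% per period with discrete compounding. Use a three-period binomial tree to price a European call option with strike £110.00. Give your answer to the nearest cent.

Risk-neutral probability p = (1 + 0.08 − 0.75)/(1.3 − 0.75) = 0.3300/0.5500 = 0.6000
Terminal stock prices: S_uuu = 296.6, S_uud = 171.1, S_udd = 98.72, S_ddd = 56.95
Terminal payoffs (S − K): max(186.6, 0) = 186.6, max(61.11, 0) = 61.11, max(-11.28, 0) = 0, max(-53.05, 0) = 0
Node uu (S = 228.2): V_uu = 1/1.08·[0.6000·186.5950 + 0.4000·61.1125] = 126.2981
Node ud (S = 131.6): V_ud = 1/1.08·[0.6000·61.1125 + 0.4000·0.0000] = 33.9514
Node dd (S = 75.94): V_dd = 1/1.08·[0.6000·0.0000 + 0.4000·0.0000] = 0.0000
Node u (S = 175.5): V_u = 1/1.08·[0.6000·126.2981 + 0.4000·33.9514] = 82.7402
Node d (S = 101.2): V_d = 1/1.08·[0.6000·33.9514 + 0.4000·0.0000] = 18.8619
Node 0 (S = 135): V_0 = 1/1.08·[0.6000·82.7402 + 0.4000·18.8619] = 52.9527

£52.95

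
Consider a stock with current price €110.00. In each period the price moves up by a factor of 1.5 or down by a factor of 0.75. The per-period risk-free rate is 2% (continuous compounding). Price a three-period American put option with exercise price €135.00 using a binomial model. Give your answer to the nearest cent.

€40.47

Risk-neutral probability p = (e^0.02 − 0.75)/(1.5 − 0.75) = 0.2702/0.7500 = 0.3603
Terminal stock prices: S_uuu = 371.2, S_uud = 185.6, S_udd = 92.81, S_ddd = 46.41
Terminal payoffs (K − S): max(-236.2, 0) = 0, max(-50.62, 0) = 0, max(42.19, 0) = 42.19, max(88.59, 0) = 88.59
Node uu (S = 247.5): continuation = e^(−0.02)·[0.3603·0.0000 + 0.6397·0.0000] = 0.0000; exercise value = 0.0000 ≤ continuation, so V_uu = 0.0000
Node ud (S = 123.8): continuation = e^(−0.02)·[0.3603·0.0000 + 0.6397·42.1875] = 26.4543; exercise value = 11.2500 ≤ continuation, so V_ud = 26.4543
Node dd (S = 61.88): continuation = e^(−0.02)·[0.3603·42.1875 + 0.6397·88.5938] = 70.4518; exercise value = 73.1250 > continuation, so V_dd = 73.1250 (exercise)
Node u (S = 165): continuation = e^(−0.02)·[0.3603·0.0000 + 0.6397·26.4543] = 16.5885; exercise value = 0.0000 ≤ continuation, so V_u = 16.5885
Node d (S = 82.5): continuation = e^(−0.02)·[0.3603·26.4543 + 0.6397·73.1250] = 55.1960; exercise value = 52.5000 ≤ continuation, so V_d = 55.1960
Node 0 (S = 110): continuation = e^(−0.02)·[0.3603·16.5885 + 0.6397·55.1960] = 40.4694; exercise value = 25.0000 ≤ continuation, so V_0 = 40.4694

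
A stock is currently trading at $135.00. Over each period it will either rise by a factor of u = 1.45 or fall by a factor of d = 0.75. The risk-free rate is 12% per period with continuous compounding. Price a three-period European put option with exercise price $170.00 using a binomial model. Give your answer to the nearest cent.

Risk-neutral probability p = (e^0.12 − 0.75)/(1.45 − 0.75) = 0.3775/0.7000 = 0.5393
Terminal stock prices: S_uuu = 411.6, S_uud = 212.9, S_udd = 110.1, S_ddd = 56.95
Terminal payoffs (K − S): max(-241.6, 0) = 0, max(-42.88, 0) = 0, max(59.89, 0) = 59.89, max(113, 0) = 113
Node uu (S = 283.8): V_uu = e^(−0.12)·[0.5393·0.0000 + 0.4607·0.0000] = 0.0000
Node ud (S = 146.8): V_ud = e^(−0.12)·[0.5393·0.0000 + 0.4607·59.8906] = 24.4726
Node dd (S = 75.94): V_dd = e^(−0.12)·[0.5393·59.8906 + 0.4607·113.0469] = 74.8390
Node u (S = 195.8): V_u = e^(−0.12)·[0.5393·0.0000 + 0.4607·24.4726] = 10.0000
Node d (S = 101.2): V_d = e^(−0.12)·[0.5393·24.4726 + 0.4607·74.8390] = 42.2860
Node 0 (S = 135): V_0 = e^(−0.12)·[0.5393·10.0000 + 0.4607·42.2860] = 22.0619

$22.06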